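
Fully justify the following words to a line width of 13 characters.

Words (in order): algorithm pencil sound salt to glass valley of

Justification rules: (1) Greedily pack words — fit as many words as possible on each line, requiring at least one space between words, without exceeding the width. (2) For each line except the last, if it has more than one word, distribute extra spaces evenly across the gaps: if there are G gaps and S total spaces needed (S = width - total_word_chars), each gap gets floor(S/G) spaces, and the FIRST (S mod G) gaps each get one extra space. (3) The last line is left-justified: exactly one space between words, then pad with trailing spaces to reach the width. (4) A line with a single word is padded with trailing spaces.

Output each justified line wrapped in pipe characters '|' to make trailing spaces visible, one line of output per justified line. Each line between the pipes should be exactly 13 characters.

Answer: |algorithm    |
|pencil  sound|
|salt to glass|
|valley of    |

Derivation:
Line 1: ['algorithm'] (min_width=9, slack=4)
Line 2: ['pencil', 'sound'] (min_width=12, slack=1)
Line 3: ['salt', 'to', 'glass'] (min_width=13, slack=0)
Line 4: ['valley', 'of'] (min_width=9, slack=4)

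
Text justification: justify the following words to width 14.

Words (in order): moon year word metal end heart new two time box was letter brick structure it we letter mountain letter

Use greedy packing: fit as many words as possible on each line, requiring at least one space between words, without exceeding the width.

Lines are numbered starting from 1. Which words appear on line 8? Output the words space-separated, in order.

Answer: mountain

Derivation:
Line 1: ['moon', 'year', 'word'] (min_width=14, slack=0)
Line 2: ['metal', 'end'] (min_width=9, slack=5)
Line 3: ['heart', 'new', 'two'] (min_width=13, slack=1)
Line 4: ['time', 'box', 'was'] (min_width=12, slack=2)
Line 5: ['letter', 'brick'] (min_width=12, slack=2)
Line 6: ['structure', 'it'] (min_width=12, slack=2)
Line 7: ['we', 'letter'] (min_width=9, slack=5)
Line 8: ['mountain'] (min_width=8, slack=6)
Line 9: ['letter'] (min_width=6, slack=8)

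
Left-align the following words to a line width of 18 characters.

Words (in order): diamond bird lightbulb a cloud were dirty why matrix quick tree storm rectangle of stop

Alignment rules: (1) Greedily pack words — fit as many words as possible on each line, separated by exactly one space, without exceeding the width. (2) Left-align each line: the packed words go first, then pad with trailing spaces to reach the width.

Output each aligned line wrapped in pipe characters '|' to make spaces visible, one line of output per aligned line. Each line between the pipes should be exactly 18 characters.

Line 1: ['diamond', 'bird'] (min_width=12, slack=6)
Line 2: ['lightbulb', 'a', 'cloud'] (min_width=17, slack=1)
Line 3: ['were', 'dirty', 'why'] (min_width=14, slack=4)
Line 4: ['matrix', 'quick', 'tree'] (min_width=17, slack=1)
Line 5: ['storm', 'rectangle', 'of'] (min_width=18, slack=0)
Line 6: ['stop'] (min_width=4, slack=14)

Answer: |diamond bird      |
|lightbulb a cloud |
|were dirty why    |
|matrix quick tree |
|storm rectangle of|
|stop              |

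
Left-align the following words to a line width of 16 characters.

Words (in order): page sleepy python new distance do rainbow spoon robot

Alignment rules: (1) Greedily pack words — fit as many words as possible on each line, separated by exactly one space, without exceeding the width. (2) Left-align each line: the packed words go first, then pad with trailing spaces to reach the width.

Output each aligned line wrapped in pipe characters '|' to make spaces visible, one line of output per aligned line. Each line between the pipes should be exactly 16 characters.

Line 1: ['page', 'sleepy'] (min_width=11, slack=5)
Line 2: ['python', 'new'] (min_width=10, slack=6)
Line 3: ['distance', 'do'] (min_width=11, slack=5)
Line 4: ['rainbow', 'spoon'] (min_width=13, slack=3)
Line 5: ['robot'] (min_width=5, slack=11)

Answer: |page sleepy     |
|python new      |
|distance do     |
|rainbow spoon   |
|robot           |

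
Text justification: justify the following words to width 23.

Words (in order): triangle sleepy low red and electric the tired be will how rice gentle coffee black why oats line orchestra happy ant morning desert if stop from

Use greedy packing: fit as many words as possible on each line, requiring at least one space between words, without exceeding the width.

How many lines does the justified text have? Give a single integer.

Answer: 7

Derivation:
Line 1: ['triangle', 'sleepy', 'low', 'red'] (min_width=23, slack=0)
Line 2: ['and', 'electric', 'the', 'tired'] (min_width=22, slack=1)
Line 3: ['be', 'will', 'how', 'rice', 'gentle'] (min_width=23, slack=0)
Line 4: ['coffee', 'black', 'why', 'oats'] (min_width=21, slack=2)
Line 5: ['line', 'orchestra', 'happy'] (min_width=20, slack=3)
Line 6: ['ant', 'morning', 'desert', 'if'] (min_width=21, slack=2)
Line 7: ['stop', 'from'] (min_width=9, slack=14)
Total lines: 7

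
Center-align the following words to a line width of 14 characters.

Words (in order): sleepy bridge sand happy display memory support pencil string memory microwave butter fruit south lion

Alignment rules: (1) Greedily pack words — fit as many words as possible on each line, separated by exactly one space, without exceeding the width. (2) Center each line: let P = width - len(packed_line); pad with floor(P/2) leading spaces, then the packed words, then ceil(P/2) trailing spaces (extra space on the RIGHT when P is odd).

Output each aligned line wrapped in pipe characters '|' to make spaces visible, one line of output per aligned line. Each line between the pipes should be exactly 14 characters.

Line 1: ['sleepy', 'bridge'] (min_width=13, slack=1)
Line 2: ['sand', 'happy'] (min_width=10, slack=4)
Line 3: ['display', 'memory'] (min_width=14, slack=0)
Line 4: ['support', 'pencil'] (min_width=14, slack=0)
Line 5: ['string', 'memory'] (min_width=13, slack=1)
Line 6: ['microwave'] (min_width=9, slack=5)
Line 7: ['butter', 'fruit'] (min_width=12, slack=2)
Line 8: ['south', 'lion'] (min_width=10, slack=4)

Answer: |sleepy bridge |
|  sand happy  |
|display memory|
|support pencil|
|string memory |
|  microwave   |
| butter fruit |
|  south lion  |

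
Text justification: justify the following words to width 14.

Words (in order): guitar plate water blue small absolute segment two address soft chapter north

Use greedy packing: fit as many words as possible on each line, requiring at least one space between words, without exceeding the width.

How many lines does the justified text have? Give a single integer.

Answer: 6

Derivation:
Line 1: ['guitar', 'plate'] (min_width=12, slack=2)
Line 2: ['water', 'blue'] (min_width=10, slack=4)
Line 3: ['small', 'absolute'] (min_width=14, slack=0)
Line 4: ['segment', 'two'] (min_width=11, slack=3)
Line 5: ['address', 'soft'] (min_width=12, slack=2)
Line 6: ['chapter', 'north'] (min_width=13, slack=1)
Total lines: 6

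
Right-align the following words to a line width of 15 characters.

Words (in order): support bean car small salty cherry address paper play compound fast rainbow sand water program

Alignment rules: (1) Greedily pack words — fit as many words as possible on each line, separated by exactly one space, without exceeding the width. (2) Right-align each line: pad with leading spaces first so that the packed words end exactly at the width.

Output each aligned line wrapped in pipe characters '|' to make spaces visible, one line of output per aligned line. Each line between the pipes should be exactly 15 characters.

Line 1: ['support', 'bean'] (min_width=12, slack=3)
Line 2: ['car', 'small', 'salty'] (min_width=15, slack=0)
Line 3: ['cherry', 'address'] (min_width=14, slack=1)
Line 4: ['paper', 'play'] (min_width=10, slack=5)
Line 5: ['compound', 'fast'] (min_width=13, slack=2)
Line 6: ['rainbow', 'sand'] (min_width=12, slack=3)
Line 7: ['water', 'program'] (min_width=13, slack=2)

Answer: |   support bean|
|car small salty|
| cherry address|
|     paper play|
|  compound fast|
|   rainbow sand|
|  water program|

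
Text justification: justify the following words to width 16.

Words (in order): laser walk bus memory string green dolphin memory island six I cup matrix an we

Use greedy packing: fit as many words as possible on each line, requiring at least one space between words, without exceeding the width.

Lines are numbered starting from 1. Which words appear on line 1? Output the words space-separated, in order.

Line 1: ['laser', 'walk', 'bus'] (min_width=14, slack=2)
Line 2: ['memory', 'string'] (min_width=13, slack=3)
Line 3: ['green', 'dolphin'] (min_width=13, slack=3)
Line 4: ['memory', 'island'] (min_width=13, slack=3)
Line 5: ['six', 'I', 'cup', 'matrix'] (min_width=16, slack=0)
Line 6: ['an', 'we'] (min_width=5, slack=11)

Answer: laser walk bus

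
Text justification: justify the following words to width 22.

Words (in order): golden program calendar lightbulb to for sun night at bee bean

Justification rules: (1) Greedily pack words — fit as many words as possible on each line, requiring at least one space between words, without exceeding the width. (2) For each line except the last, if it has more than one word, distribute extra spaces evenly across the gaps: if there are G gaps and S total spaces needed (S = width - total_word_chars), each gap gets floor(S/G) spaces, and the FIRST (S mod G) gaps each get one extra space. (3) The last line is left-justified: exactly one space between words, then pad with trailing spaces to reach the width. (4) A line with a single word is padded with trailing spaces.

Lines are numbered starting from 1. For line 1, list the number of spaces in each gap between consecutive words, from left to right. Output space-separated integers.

Answer: 9

Derivation:
Line 1: ['golden', 'program'] (min_width=14, slack=8)
Line 2: ['calendar', 'lightbulb', 'to'] (min_width=21, slack=1)
Line 3: ['for', 'sun', 'night', 'at', 'bee'] (min_width=20, slack=2)
Line 4: ['bean'] (min_width=4, slack=18)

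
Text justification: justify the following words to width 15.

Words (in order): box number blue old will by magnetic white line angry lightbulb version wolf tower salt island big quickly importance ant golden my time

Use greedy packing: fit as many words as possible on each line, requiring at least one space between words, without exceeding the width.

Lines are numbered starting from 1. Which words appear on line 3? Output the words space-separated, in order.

Answer: magnetic white

Derivation:
Line 1: ['box', 'number', 'blue'] (min_width=15, slack=0)
Line 2: ['old', 'will', 'by'] (min_width=11, slack=4)
Line 3: ['magnetic', 'white'] (min_width=14, slack=1)
Line 4: ['line', 'angry'] (min_width=10, slack=5)
Line 5: ['lightbulb'] (min_width=9, slack=6)
Line 6: ['version', 'wolf'] (min_width=12, slack=3)
Line 7: ['tower', 'salt'] (min_width=10, slack=5)
Line 8: ['island', 'big'] (min_width=10, slack=5)
Line 9: ['quickly'] (min_width=7, slack=8)
Line 10: ['importance', 'ant'] (min_width=14, slack=1)
Line 11: ['golden', 'my', 'time'] (min_width=14, slack=1)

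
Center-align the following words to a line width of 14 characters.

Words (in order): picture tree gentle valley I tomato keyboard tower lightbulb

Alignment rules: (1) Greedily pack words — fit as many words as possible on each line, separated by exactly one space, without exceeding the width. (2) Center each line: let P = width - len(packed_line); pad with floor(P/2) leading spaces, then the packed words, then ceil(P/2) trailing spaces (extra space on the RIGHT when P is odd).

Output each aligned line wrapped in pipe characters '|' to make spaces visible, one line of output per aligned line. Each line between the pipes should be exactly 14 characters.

Line 1: ['picture', 'tree'] (min_width=12, slack=2)
Line 2: ['gentle', 'valley'] (min_width=13, slack=1)
Line 3: ['I', 'tomato'] (min_width=8, slack=6)
Line 4: ['keyboard', 'tower'] (min_width=14, slack=0)
Line 5: ['lightbulb'] (min_width=9, slack=5)

Answer: | picture tree |
|gentle valley |
|   I tomato   |
|keyboard tower|
|  lightbulb   |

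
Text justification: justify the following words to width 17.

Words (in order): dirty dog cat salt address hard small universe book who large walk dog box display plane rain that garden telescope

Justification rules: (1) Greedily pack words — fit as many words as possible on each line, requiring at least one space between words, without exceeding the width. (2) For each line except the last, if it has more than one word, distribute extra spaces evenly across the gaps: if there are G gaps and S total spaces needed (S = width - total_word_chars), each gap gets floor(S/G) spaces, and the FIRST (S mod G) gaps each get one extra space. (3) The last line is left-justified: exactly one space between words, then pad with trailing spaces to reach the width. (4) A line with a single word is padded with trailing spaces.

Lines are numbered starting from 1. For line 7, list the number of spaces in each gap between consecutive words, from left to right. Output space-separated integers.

Line 1: ['dirty', 'dog', 'cat'] (min_width=13, slack=4)
Line 2: ['salt', 'address', 'hard'] (min_width=17, slack=0)
Line 3: ['small', 'universe'] (min_width=14, slack=3)
Line 4: ['book', 'who', 'large'] (min_width=14, slack=3)
Line 5: ['walk', 'dog', 'box'] (min_width=12, slack=5)
Line 6: ['display', 'plane'] (min_width=13, slack=4)
Line 7: ['rain', 'that', 'garden'] (min_width=16, slack=1)
Line 8: ['telescope'] (min_width=9, slack=8)

Answer: 2 1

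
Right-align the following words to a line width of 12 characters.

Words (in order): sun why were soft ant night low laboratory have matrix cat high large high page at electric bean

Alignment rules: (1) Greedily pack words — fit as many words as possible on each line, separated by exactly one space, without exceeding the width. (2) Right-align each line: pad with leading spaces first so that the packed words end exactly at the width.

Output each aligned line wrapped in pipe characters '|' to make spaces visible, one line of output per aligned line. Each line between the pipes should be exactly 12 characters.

Answer: |sun why were|
|    soft ant|
|   night low|
|  laboratory|
| have matrix|
|    cat high|
|  large high|
|     page at|
|    electric|
|        bean|

Derivation:
Line 1: ['sun', 'why', 'were'] (min_width=12, slack=0)
Line 2: ['soft', 'ant'] (min_width=8, slack=4)
Line 3: ['night', 'low'] (min_width=9, slack=3)
Line 4: ['laboratory'] (min_width=10, slack=2)
Line 5: ['have', 'matrix'] (min_width=11, slack=1)
Line 6: ['cat', 'high'] (min_width=8, slack=4)
Line 7: ['large', 'high'] (min_width=10, slack=2)
Line 8: ['page', 'at'] (min_width=7, slack=5)
Line 9: ['electric'] (min_width=8, slack=4)
Line 10: ['bean'] (min_width=4, slack=8)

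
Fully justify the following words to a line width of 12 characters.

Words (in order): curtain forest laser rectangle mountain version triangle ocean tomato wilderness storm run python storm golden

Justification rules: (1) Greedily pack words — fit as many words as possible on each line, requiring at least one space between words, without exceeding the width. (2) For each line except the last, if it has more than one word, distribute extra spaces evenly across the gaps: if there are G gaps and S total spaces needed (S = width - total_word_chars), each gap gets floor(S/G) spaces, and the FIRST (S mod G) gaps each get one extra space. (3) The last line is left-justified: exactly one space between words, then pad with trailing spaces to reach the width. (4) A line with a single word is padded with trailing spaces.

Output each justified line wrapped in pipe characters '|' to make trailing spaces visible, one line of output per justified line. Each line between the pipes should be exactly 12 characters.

Line 1: ['curtain'] (min_width=7, slack=5)
Line 2: ['forest', 'laser'] (min_width=12, slack=0)
Line 3: ['rectangle'] (min_width=9, slack=3)
Line 4: ['mountain'] (min_width=8, slack=4)
Line 5: ['version'] (min_width=7, slack=5)
Line 6: ['triangle'] (min_width=8, slack=4)
Line 7: ['ocean', 'tomato'] (min_width=12, slack=0)
Line 8: ['wilderness'] (min_width=10, slack=2)
Line 9: ['storm', 'run'] (min_width=9, slack=3)
Line 10: ['python', 'storm'] (min_width=12, slack=0)
Line 11: ['golden'] (min_width=6, slack=6)

Answer: |curtain     |
|forest laser|
|rectangle   |
|mountain    |
|version     |
|triangle    |
|ocean tomato|
|wilderness  |
|storm    run|
|python storm|
|golden      |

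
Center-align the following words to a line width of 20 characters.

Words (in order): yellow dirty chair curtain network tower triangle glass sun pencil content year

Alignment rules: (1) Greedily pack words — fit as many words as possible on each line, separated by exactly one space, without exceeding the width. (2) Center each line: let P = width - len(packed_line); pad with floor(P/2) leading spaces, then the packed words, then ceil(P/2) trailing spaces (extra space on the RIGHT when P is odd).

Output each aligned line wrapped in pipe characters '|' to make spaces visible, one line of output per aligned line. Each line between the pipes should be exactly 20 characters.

Line 1: ['yellow', 'dirty', 'chair'] (min_width=18, slack=2)
Line 2: ['curtain', 'network'] (min_width=15, slack=5)
Line 3: ['tower', 'triangle', 'glass'] (min_width=20, slack=0)
Line 4: ['sun', 'pencil', 'content'] (min_width=18, slack=2)
Line 5: ['year'] (min_width=4, slack=16)

Answer: | yellow dirty chair |
|  curtain network   |
|tower triangle glass|
| sun pencil content |
|        year        |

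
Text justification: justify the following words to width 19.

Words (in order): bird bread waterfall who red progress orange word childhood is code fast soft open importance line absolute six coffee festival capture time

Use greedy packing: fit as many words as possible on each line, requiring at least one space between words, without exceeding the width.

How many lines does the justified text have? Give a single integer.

Answer: 9

Derivation:
Line 1: ['bird', 'bread'] (min_width=10, slack=9)
Line 2: ['waterfall', 'who', 'red'] (min_width=17, slack=2)
Line 3: ['progress', 'orange'] (min_width=15, slack=4)
Line 4: ['word', 'childhood', 'is'] (min_width=17, slack=2)
Line 5: ['code', 'fast', 'soft', 'open'] (min_width=19, slack=0)
Line 6: ['importance', 'line'] (min_width=15, slack=4)
Line 7: ['absolute', 'six', 'coffee'] (min_width=19, slack=0)
Line 8: ['festival', 'capture'] (min_width=16, slack=3)
Line 9: ['time'] (min_width=4, slack=15)
Total lines: 9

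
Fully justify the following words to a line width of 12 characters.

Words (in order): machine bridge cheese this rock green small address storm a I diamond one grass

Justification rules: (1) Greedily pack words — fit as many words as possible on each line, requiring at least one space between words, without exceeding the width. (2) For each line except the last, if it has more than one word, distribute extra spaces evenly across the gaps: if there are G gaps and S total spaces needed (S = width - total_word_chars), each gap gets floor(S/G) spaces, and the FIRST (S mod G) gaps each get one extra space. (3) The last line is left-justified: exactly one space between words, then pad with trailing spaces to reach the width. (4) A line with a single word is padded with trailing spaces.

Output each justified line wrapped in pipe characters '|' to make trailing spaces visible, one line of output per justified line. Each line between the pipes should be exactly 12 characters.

Answer: |machine     |
|bridge      |
|cheese  this|
|rock   green|
|small       |
|address     |
|storm   a  I|
|diamond  one|
|grass       |

Derivation:
Line 1: ['machine'] (min_width=7, slack=5)
Line 2: ['bridge'] (min_width=6, slack=6)
Line 3: ['cheese', 'this'] (min_width=11, slack=1)
Line 4: ['rock', 'green'] (min_width=10, slack=2)
Line 5: ['small'] (min_width=5, slack=7)
Line 6: ['address'] (min_width=7, slack=5)
Line 7: ['storm', 'a', 'I'] (min_width=9, slack=3)
Line 8: ['diamond', 'one'] (min_width=11, slack=1)
Line 9: ['grass'] (min_width=5, slack=7)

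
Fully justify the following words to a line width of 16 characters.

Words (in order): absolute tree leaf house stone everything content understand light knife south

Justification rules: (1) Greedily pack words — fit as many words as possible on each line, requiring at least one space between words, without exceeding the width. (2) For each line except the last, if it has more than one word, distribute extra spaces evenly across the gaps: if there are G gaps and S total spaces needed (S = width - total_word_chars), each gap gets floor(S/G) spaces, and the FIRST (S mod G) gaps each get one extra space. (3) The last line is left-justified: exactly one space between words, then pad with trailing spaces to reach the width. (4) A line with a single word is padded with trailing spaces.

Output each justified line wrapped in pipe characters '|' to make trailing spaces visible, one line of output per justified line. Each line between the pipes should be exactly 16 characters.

Answer: |absolute    tree|
|leaf house stone|
|everything      |
|content         |
|understand light|
|knife south     |

Derivation:
Line 1: ['absolute', 'tree'] (min_width=13, slack=3)
Line 2: ['leaf', 'house', 'stone'] (min_width=16, slack=0)
Line 3: ['everything'] (min_width=10, slack=6)
Line 4: ['content'] (min_width=7, slack=9)
Line 5: ['understand', 'light'] (min_width=16, slack=0)
Line 6: ['knife', 'south'] (min_width=11, slack=5)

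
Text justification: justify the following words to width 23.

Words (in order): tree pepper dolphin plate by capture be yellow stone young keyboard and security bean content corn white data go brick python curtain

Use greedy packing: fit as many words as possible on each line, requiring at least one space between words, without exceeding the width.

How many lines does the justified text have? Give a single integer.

Answer: 7

Derivation:
Line 1: ['tree', 'pepper', 'dolphin'] (min_width=19, slack=4)
Line 2: ['plate', 'by', 'capture', 'be'] (min_width=19, slack=4)
Line 3: ['yellow', 'stone', 'young'] (min_width=18, slack=5)
Line 4: ['keyboard', 'and', 'security'] (min_width=21, slack=2)
Line 5: ['bean', 'content', 'corn', 'white'] (min_width=23, slack=0)
Line 6: ['data', 'go', 'brick', 'python'] (min_width=20, slack=3)
Line 7: ['curtain'] (min_width=7, slack=16)
Total lines: 7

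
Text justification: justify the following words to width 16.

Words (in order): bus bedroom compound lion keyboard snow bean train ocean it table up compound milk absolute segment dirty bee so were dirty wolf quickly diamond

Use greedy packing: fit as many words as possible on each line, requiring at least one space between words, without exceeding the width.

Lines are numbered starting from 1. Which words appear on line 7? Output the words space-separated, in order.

Line 1: ['bus', 'bedroom'] (min_width=11, slack=5)
Line 2: ['compound', 'lion'] (min_width=13, slack=3)
Line 3: ['keyboard', 'snow'] (min_width=13, slack=3)
Line 4: ['bean', 'train', 'ocean'] (min_width=16, slack=0)
Line 5: ['it', 'table', 'up'] (min_width=11, slack=5)
Line 6: ['compound', 'milk'] (min_width=13, slack=3)
Line 7: ['absolute', 'segment'] (min_width=16, slack=0)
Line 8: ['dirty', 'bee', 'so'] (min_width=12, slack=4)
Line 9: ['were', 'dirty', 'wolf'] (min_width=15, slack=1)
Line 10: ['quickly', 'diamond'] (min_width=15, slack=1)

Answer: absolute segment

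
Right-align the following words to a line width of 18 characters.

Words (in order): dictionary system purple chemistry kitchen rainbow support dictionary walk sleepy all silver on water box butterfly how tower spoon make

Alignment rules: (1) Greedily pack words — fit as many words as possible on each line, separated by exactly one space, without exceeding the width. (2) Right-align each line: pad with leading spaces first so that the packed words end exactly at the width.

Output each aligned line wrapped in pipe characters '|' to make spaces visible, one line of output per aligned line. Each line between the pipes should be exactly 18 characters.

Answer: | dictionary system|
|  purple chemistry|
|   kitchen rainbow|
|support dictionary|
|   walk sleepy all|
|   silver on water|
| box butterfly how|
|  tower spoon make|

Derivation:
Line 1: ['dictionary', 'system'] (min_width=17, slack=1)
Line 2: ['purple', 'chemistry'] (min_width=16, slack=2)
Line 3: ['kitchen', 'rainbow'] (min_width=15, slack=3)
Line 4: ['support', 'dictionary'] (min_width=18, slack=0)
Line 5: ['walk', 'sleepy', 'all'] (min_width=15, slack=3)
Line 6: ['silver', 'on', 'water'] (min_width=15, slack=3)
Line 7: ['box', 'butterfly', 'how'] (min_width=17, slack=1)
Line 8: ['tower', 'spoon', 'make'] (min_width=16, slack=2)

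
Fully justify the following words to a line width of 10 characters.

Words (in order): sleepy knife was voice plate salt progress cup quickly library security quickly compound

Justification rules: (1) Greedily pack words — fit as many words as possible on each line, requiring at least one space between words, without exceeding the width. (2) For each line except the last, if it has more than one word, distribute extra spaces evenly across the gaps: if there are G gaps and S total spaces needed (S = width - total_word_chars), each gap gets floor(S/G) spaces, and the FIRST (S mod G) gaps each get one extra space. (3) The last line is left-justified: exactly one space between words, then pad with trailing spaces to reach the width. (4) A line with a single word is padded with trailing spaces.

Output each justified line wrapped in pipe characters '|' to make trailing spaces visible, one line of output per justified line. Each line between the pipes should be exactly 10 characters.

Line 1: ['sleepy'] (min_width=6, slack=4)
Line 2: ['knife', 'was'] (min_width=9, slack=1)
Line 3: ['voice'] (min_width=5, slack=5)
Line 4: ['plate', 'salt'] (min_width=10, slack=0)
Line 5: ['progress'] (min_width=8, slack=2)
Line 6: ['cup'] (min_width=3, slack=7)
Line 7: ['quickly'] (min_width=7, slack=3)
Line 8: ['library'] (min_width=7, slack=3)
Line 9: ['security'] (min_width=8, slack=2)
Line 10: ['quickly'] (min_width=7, slack=3)
Line 11: ['compound'] (min_width=8, slack=2)

Answer: |sleepy    |
|knife  was|
|voice     |
|plate salt|
|progress  |
|cup       |
|quickly   |
|library   |
|security  |
|quickly   |
|compound  |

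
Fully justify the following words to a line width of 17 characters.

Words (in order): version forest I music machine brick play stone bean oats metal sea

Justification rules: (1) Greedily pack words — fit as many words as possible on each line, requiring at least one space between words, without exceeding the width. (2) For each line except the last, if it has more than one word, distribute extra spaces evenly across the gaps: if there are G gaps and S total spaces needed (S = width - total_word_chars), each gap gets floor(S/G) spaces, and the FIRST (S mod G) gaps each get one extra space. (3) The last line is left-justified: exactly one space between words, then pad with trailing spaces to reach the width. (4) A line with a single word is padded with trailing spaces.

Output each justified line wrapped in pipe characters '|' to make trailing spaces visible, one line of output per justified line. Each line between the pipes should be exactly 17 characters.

Line 1: ['version', 'forest', 'I'] (min_width=16, slack=1)
Line 2: ['music', 'machine'] (min_width=13, slack=4)
Line 3: ['brick', 'play', 'stone'] (min_width=16, slack=1)
Line 4: ['bean', 'oats', 'metal'] (min_width=15, slack=2)
Line 5: ['sea'] (min_width=3, slack=14)

Answer: |version  forest I|
|music     machine|
|brick  play stone|
|bean  oats  metal|
|sea              |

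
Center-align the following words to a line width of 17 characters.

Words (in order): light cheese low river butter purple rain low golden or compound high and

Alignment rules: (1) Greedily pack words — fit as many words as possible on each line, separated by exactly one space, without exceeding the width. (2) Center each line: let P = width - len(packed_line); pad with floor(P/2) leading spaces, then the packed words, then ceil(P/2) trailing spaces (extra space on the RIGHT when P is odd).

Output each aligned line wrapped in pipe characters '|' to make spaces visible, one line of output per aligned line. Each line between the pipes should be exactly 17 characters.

Line 1: ['light', 'cheese', 'low'] (min_width=16, slack=1)
Line 2: ['river', 'butter'] (min_width=12, slack=5)
Line 3: ['purple', 'rain', 'low'] (min_width=15, slack=2)
Line 4: ['golden', 'or'] (min_width=9, slack=8)
Line 5: ['compound', 'high', 'and'] (min_width=17, slack=0)

Answer: |light cheese low |
|  river butter   |
| purple rain low |
|    golden or    |
|compound high and|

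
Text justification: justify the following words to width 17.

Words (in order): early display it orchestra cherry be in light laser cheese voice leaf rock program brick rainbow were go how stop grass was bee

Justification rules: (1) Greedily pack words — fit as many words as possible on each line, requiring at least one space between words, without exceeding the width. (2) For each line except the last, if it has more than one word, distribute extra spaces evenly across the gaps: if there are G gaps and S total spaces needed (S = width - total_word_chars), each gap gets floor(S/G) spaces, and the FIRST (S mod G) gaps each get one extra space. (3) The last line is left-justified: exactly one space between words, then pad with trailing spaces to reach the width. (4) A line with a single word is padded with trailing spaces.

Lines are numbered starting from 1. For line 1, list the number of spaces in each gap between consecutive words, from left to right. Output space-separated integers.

Answer: 2 1

Derivation:
Line 1: ['early', 'display', 'it'] (min_width=16, slack=1)
Line 2: ['orchestra', 'cherry'] (min_width=16, slack=1)
Line 3: ['be', 'in', 'light', 'laser'] (min_width=17, slack=0)
Line 4: ['cheese', 'voice', 'leaf'] (min_width=17, slack=0)
Line 5: ['rock', 'program'] (min_width=12, slack=5)
Line 6: ['brick', 'rainbow'] (min_width=13, slack=4)
Line 7: ['were', 'go', 'how', 'stop'] (min_width=16, slack=1)
Line 8: ['grass', 'was', 'bee'] (min_width=13, slack=4)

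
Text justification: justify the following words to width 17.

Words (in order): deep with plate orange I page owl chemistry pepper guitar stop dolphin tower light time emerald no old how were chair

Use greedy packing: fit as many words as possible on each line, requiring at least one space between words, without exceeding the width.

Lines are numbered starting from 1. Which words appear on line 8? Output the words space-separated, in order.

Answer: how were chair

Derivation:
Line 1: ['deep', 'with', 'plate'] (min_width=15, slack=2)
Line 2: ['orange', 'I', 'page', 'owl'] (min_width=17, slack=0)
Line 3: ['chemistry', 'pepper'] (min_width=16, slack=1)
Line 4: ['guitar', 'stop'] (min_width=11, slack=6)
Line 5: ['dolphin', 'tower'] (min_width=13, slack=4)
Line 6: ['light', 'time'] (min_width=10, slack=7)
Line 7: ['emerald', 'no', 'old'] (min_width=14, slack=3)
Line 8: ['how', 'were', 'chair'] (min_width=14, slack=3)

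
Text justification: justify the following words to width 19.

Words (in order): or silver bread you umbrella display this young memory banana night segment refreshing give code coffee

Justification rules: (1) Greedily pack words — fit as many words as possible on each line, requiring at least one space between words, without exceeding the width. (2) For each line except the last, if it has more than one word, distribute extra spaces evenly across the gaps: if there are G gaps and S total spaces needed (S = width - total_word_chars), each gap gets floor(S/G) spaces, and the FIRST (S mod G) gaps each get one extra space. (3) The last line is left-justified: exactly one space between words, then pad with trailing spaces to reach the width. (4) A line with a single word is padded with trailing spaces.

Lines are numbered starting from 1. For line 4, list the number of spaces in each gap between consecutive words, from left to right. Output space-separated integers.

Line 1: ['or', 'silver', 'bread', 'you'] (min_width=19, slack=0)
Line 2: ['umbrella', 'display'] (min_width=16, slack=3)
Line 3: ['this', 'young', 'memory'] (min_width=17, slack=2)
Line 4: ['banana', 'night'] (min_width=12, slack=7)
Line 5: ['segment', 'refreshing'] (min_width=18, slack=1)
Line 6: ['give', 'code', 'coffee'] (min_width=16, slack=3)

Answer: 8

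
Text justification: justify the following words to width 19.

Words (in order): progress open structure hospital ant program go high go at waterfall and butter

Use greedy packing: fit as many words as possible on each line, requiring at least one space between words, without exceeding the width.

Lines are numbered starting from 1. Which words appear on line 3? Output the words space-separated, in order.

Line 1: ['progress', 'open'] (min_width=13, slack=6)
Line 2: ['structure', 'hospital'] (min_width=18, slack=1)
Line 3: ['ant', 'program', 'go', 'high'] (min_width=19, slack=0)
Line 4: ['go', 'at', 'waterfall', 'and'] (min_width=19, slack=0)
Line 5: ['butter'] (min_width=6, slack=13)

Answer: ant program go high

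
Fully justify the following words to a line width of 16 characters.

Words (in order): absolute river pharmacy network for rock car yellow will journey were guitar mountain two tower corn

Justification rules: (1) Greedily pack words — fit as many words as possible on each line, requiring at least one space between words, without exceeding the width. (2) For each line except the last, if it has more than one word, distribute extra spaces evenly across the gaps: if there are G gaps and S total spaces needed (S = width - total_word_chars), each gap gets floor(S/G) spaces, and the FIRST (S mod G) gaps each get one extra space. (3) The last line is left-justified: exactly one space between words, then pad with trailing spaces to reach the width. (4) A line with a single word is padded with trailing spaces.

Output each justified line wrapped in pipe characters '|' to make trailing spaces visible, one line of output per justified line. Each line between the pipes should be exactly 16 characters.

Answer: |absolute   river|
|pharmacy network|
|for   rock   car|
|yellow      will|
|journey     were|
|guitar  mountain|
|two tower corn  |

Derivation:
Line 1: ['absolute', 'river'] (min_width=14, slack=2)
Line 2: ['pharmacy', 'network'] (min_width=16, slack=0)
Line 3: ['for', 'rock', 'car'] (min_width=12, slack=4)
Line 4: ['yellow', 'will'] (min_width=11, slack=5)
Line 5: ['journey', 'were'] (min_width=12, slack=4)
Line 6: ['guitar', 'mountain'] (min_width=15, slack=1)
Line 7: ['two', 'tower', 'corn'] (min_width=14, slack=2)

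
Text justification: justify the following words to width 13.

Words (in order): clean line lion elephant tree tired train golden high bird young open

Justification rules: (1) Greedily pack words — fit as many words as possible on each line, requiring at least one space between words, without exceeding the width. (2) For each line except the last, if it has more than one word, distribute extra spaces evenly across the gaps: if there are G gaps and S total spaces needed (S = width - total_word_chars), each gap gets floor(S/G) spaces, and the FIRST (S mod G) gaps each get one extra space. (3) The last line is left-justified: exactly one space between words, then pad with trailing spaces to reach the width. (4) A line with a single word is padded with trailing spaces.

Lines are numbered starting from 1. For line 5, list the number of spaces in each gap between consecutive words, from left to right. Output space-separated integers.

Line 1: ['clean', 'line'] (min_width=10, slack=3)
Line 2: ['lion', 'elephant'] (min_width=13, slack=0)
Line 3: ['tree', 'tired'] (min_width=10, slack=3)
Line 4: ['train', 'golden'] (min_width=12, slack=1)
Line 5: ['high', 'bird'] (min_width=9, slack=4)
Line 6: ['young', 'open'] (min_width=10, slack=3)

Answer: 5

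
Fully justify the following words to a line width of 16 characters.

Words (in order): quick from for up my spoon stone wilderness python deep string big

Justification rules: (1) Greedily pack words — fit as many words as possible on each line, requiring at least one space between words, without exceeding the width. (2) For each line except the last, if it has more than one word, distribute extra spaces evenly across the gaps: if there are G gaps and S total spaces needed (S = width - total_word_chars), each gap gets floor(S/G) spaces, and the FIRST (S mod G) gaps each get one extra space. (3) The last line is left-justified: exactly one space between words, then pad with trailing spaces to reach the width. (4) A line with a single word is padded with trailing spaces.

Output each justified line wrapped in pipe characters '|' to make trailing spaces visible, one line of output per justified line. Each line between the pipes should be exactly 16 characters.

Line 1: ['quick', 'from', 'for'] (min_width=14, slack=2)
Line 2: ['up', 'my', 'spoon'] (min_width=11, slack=5)
Line 3: ['stone', 'wilderness'] (min_width=16, slack=0)
Line 4: ['python', 'deep'] (min_width=11, slack=5)
Line 5: ['string', 'big'] (min_width=10, slack=6)

Answer: |quick  from  for|
|up    my   spoon|
|stone wilderness|
|python      deep|
|string big      |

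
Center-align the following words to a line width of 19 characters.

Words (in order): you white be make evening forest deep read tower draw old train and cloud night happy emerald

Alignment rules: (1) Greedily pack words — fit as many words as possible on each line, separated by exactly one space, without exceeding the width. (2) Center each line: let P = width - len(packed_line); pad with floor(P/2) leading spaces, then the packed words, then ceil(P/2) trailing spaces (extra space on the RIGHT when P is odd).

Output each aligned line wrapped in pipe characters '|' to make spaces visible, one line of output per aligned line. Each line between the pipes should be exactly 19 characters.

Answer: | you white be make |
|evening forest deep|
|read tower draw old|
|  train and cloud  |
|night happy emerald|

Derivation:
Line 1: ['you', 'white', 'be', 'make'] (min_width=17, slack=2)
Line 2: ['evening', 'forest', 'deep'] (min_width=19, slack=0)
Line 3: ['read', 'tower', 'draw', 'old'] (min_width=19, slack=0)
Line 4: ['train', 'and', 'cloud'] (min_width=15, slack=4)
Line 5: ['night', 'happy', 'emerald'] (min_width=19, slack=0)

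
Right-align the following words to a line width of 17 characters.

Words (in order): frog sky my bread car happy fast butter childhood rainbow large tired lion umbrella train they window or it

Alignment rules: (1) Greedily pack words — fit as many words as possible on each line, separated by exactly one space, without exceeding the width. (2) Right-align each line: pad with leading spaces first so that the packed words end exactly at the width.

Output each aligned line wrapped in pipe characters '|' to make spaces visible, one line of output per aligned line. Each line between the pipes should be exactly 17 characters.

Line 1: ['frog', 'sky', 'my', 'bread'] (min_width=17, slack=0)
Line 2: ['car', 'happy', 'fast'] (min_width=14, slack=3)
Line 3: ['butter', 'childhood'] (min_width=16, slack=1)
Line 4: ['rainbow', 'large'] (min_width=13, slack=4)
Line 5: ['tired', 'lion'] (min_width=10, slack=7)
Line 6: ['umbrella', 'train'] (min_width=14, slack=3)
Line 7: ['they', 'window', 'or', 'it'] (min_width=17, slack=0)

Answer: |frog sky my bread|
|   car happy fast|
| butter childhood|
|    rainbow large|
|       tired lion|
|   umbrella train|
|they window or it|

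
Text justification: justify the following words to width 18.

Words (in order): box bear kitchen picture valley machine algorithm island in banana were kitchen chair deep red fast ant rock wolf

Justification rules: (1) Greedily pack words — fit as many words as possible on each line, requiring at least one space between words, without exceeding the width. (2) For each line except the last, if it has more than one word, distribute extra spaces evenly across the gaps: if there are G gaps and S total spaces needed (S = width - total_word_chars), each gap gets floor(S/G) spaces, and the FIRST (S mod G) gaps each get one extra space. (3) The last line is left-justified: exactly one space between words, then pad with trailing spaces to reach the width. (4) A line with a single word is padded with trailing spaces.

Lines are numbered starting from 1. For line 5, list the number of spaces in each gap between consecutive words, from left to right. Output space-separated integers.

Answer: 1 1

Derivation:
Line 1: ['box', 'bear', 'kitchen'] (min_width=16, slack=2)
Line 2: ['picture', 'valley'] (min_width=14, slack=4)
Line 3: ['machine', 'algorithm'] (min_width=17, slack=1)
Line 4: ['island', 'in', 'banana'] (min_width=16, slack=2)
Line 5: ['were', 'kitchen', 'chair'] (min_width=18, slack=0)
Line 6: ['deep', 'red', 'fast', 'ant'] (min_width=17, slack=1)
Line 7: ['rock', 'wolf'] (min_width=9, slack=9)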